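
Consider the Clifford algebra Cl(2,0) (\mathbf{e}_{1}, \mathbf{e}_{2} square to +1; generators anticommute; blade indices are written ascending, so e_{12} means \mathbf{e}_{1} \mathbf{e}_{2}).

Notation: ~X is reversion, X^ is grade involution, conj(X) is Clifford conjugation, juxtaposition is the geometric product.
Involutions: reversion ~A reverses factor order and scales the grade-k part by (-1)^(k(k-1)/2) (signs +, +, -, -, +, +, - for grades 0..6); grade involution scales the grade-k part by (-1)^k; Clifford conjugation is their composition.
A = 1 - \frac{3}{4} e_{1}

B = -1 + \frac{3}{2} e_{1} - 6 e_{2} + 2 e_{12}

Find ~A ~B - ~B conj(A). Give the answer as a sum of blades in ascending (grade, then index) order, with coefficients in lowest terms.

first term: -\frac{17}{8} + \frac{9}{4} e_{1} - \frac{9}{2} e_{2} + \frac{5}{2} e_{12}
second term: \frac{1}{8} + \frac{3}{4} e_{1} - \frac{9}{2} e_{2} + \frac{5}{2} e_{12}
Answer: -\frac{9}{4} + \frac{3}{2} e_{1}


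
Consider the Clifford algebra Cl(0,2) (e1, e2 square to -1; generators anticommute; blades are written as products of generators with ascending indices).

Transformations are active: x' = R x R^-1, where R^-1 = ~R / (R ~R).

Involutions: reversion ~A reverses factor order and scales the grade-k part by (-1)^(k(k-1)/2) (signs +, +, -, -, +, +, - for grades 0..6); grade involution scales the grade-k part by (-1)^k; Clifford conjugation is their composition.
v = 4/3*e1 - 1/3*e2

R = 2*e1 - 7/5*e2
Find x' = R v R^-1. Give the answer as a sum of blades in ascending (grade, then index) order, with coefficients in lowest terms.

~R = 2*e1 - 7/5*e2, and R ~R = -149/25, so R^-1 = ~R / (-149/25).
R v = -47/15 + 6/5*e1 e2
Answer: 344/447*e1 - 509/447*e2


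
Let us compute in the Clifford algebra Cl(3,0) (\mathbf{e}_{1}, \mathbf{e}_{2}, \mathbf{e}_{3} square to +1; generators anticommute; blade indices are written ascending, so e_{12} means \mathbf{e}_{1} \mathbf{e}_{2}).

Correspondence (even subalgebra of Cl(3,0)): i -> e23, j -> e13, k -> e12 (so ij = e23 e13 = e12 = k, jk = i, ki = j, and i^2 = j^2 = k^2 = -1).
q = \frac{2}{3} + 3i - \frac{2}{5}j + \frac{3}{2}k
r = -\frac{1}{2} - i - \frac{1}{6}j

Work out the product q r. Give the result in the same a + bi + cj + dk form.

In blades: q = \frac{2}{3} + \frac{3}{2} e_{12} - \frac{2}{5} e_{13} + 3 e_{23}, r = -\frac{1}{2} - \frac{1}{6} e_{13} - e_{23}.
Distribute q over r term by term (generator squares from the signature, products reordered to ascending indices): (\frac{2}{3})*r = -\frac{1}{3} - \frac{1}{9} e_{13} - \frac{2}{3} e_{23}; (\frac{3}{2} e_{12})*r = -\frac{3}{4} e_{12} - \frac{3}{2} e_{13} + \frac{1}{4} e_{23}; (-\frac{2}{5} e_{13})*r = -\frac{1}{15} - \frac{2}{5} e_{12} + \frac{1}{5} e_{13}; (3 e_{23})*r = 3 - \frac{1}{2} e_{12} - \frac{3}{2} e_{23}.
Sum: \frac{13}{5} - \frac{33}{20} e_{12} - \frac{127}{90} e_{13} - \frac{23}{12} e_{23}; translating back through the correspondence:
Answer: \frac{13}{5} - \frac{23}{12}i - \frac{127}{90}j - \frac{33}{20}k


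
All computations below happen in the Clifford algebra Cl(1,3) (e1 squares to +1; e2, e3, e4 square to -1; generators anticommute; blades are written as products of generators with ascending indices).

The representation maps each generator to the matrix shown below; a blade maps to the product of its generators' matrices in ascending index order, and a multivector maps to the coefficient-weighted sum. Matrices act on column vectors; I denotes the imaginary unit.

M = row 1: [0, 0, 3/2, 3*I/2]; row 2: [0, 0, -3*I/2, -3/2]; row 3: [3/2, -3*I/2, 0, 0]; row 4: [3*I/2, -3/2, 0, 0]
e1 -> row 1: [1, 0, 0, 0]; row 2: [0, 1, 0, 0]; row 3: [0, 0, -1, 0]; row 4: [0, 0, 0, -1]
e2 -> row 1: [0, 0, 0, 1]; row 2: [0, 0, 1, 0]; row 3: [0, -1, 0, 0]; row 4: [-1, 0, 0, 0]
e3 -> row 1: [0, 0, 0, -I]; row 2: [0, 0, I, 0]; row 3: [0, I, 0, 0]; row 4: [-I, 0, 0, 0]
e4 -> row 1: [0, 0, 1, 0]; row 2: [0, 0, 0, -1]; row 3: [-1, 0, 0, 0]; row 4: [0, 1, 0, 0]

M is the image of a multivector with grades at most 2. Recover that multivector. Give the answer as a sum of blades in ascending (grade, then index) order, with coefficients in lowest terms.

Method: the blade images are trace-orthogonal — tr(rho(e_A) rho(e_B)^-1) = 4 if A = B and 0 otherwise — and rho(e_A)^-1 = (e_A)^2 * rho(e_A) with (e_A)^2 = +1 or -1, so the coefficient of e_A in the preimage is (e_A)^2 * tr(M rho(e_A))/4.
Nonzero projections over blades of grade <= 2: e3: (e3)^2 = -1, tr(M rho(e3)) = 6, coefficient -3/2; e1 e4: (e1 e4)^2 = +1, tr(M rho(e1 e4)) = 6, coefficient 3/2. Every other blade of grade <= 2 projects to 0.
Answer: -3/2*e3 + 3/2*e1 e4


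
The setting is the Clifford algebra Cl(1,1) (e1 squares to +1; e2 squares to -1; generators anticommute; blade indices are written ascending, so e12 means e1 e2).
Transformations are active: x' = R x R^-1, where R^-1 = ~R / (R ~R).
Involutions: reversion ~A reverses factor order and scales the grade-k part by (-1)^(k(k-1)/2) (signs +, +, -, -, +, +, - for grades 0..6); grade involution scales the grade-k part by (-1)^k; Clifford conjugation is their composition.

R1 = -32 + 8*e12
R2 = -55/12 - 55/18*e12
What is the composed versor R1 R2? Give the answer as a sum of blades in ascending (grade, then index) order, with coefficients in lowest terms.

Distribute over the terms of R1 (each basis-blade product reordered to ascending indices, repeated generators contracted through their squares):
(-32) R2 = 440/3 + 880/9*e12
(8*e12) R2 = -220/9 - 110/3*e12
Summing the partial products and collecting blades:
Answer: 1100/9 + 550/9*e12


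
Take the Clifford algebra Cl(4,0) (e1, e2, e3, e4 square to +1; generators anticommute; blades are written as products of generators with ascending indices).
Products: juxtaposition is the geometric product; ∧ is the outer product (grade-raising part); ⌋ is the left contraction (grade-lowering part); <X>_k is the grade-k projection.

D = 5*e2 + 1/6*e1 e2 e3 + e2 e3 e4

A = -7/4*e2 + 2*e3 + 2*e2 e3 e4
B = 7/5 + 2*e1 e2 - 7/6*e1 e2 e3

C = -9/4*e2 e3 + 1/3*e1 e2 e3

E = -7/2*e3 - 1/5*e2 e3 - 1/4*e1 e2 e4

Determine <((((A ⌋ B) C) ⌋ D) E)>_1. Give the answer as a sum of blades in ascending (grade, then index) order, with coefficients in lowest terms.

step 1: 7/2*e1 - 7/3*e1 e2 - 49/24*e1 e3
step 2: -49/72*e2 + 7/9*e3 - 147/32*e1 e2 + 21/4*e1 e3 + 7/6*e2 e3 - 63/8*e1 e2 e3
step 3: -301/144 - 7/36*e1 + 7/8*e2 + 49/64*e3 - 7/6*e4 + 7/54*e1 e2 + 49/432*e1 e3 - 7/9*e2 e4 - 49/72*e3 e4
step 4: -343/128 - 511/864*e1 + 49/320*e2 + 10283/1440*e3 - 1015/432*e4 + 679/2160*e1 e2 + 707/1080*e1 e3 + 7/32*e1 e4 - 119/45*e2 e3 - 7/80*e2 e4 - 707/180*e3 e4 - 1057/4320*e1 e2 e3 + 301/576*e1 e2 e4 - 21749/8640*e2 e3 e4 - 49/256*e1 e2 e3 e4
step 5: -511/864*e1 + 49/320*e2 + 10283/1440*e3 - 1015/432*e4
Answer: -511/864*e1 + 49/320*e2 + 10283/1440*e3 - 1015/432*e4


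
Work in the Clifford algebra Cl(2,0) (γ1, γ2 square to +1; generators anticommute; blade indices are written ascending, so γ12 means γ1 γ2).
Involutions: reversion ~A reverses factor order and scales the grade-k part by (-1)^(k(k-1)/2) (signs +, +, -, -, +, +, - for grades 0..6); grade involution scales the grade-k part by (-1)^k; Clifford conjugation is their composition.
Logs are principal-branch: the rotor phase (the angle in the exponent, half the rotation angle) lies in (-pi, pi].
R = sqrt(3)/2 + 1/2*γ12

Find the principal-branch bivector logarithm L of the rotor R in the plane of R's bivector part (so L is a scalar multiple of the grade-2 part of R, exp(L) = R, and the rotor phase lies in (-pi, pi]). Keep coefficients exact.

The scalar part of R is sqrt(3)/2, so the principal-branch rotor phase is pinned; divide the bivector part by its sine to get the unit plane — L is the phase times that plane.
Concretely: cos(phase) = sqrt(3)/2 gives phase = ±pi/6, and since phase/sin(phase) is even the sign is immaterial: L = (phase/sin(phase)) * <R>_2 = (pi/3) * <R>_2.
Answer: pi/6*γ12


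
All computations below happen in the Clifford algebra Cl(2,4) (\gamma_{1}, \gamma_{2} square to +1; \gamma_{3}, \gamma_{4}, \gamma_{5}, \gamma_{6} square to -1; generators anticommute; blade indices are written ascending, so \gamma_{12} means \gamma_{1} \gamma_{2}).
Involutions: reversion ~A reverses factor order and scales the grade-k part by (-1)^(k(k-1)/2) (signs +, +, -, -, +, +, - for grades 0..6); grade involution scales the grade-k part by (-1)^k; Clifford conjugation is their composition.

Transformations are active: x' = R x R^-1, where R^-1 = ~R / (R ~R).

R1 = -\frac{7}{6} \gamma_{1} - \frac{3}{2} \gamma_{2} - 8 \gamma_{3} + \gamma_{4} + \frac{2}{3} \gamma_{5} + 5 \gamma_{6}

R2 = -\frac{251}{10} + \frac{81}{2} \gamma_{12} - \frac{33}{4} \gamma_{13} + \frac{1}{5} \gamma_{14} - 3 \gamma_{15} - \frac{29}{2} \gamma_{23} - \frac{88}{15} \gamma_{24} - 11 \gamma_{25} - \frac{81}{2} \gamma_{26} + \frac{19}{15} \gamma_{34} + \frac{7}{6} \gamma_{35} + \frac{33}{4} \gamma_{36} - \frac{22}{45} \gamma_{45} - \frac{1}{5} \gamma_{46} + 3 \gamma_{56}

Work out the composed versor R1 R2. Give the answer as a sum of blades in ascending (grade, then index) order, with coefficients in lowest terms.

Distribute over the terms of R1 (each basis-blade product reordered to ascending indices, repeated generators contracted through their squares):
(-\frac{7}{6} \gamma_{1}) R2 = \frac{1757}{60} \gamma_{1} - \frac{189}{4} \gamma_{2} + \frac{77}{8} \gamma_{3} - \frac{7}{30} \gamma_{4} + \frac{7}{2} \gamma_{5} + \frac{203}{12} \gamma_{123} + \frac{308}{45} \gamma_{124} + \frac{77}{6} \gamma_{125} + \frac{189}{4} \gamma_{126} - \frac{133}{90} \gamma_{134} - \frac{49}{36} \gamma_{135} - \frac{77}{8} \gamma_{136} + \frac{77}{135} \gamma_{145} + \frac{7}{30} \gamma_{146} - \frac{7}{2} \gamma_{156}
(-\frac{3}{2} \gamma_{2}) R2 = \frac{243}{4} \gamma_{1} + \frac{753}{20} \gamma_{2} + \frac{87}{4} \gamma_{3} + \frac{44}{5} \gamma_{4} + \frac{33}{2} \gamma_{5} + \frac{243}{4} \gamma_{6} - \frac{99}{8} \gamma_{123} + \frac{3}{10} \gamma_{124} - \frac{9}{2} \gamma_{125} - \frac{19}{10} \gamma_{234} - \frac{7}{4} \gamma_{235} - \frac{99}{8} \gamma_{236} + \frac{11}{15} \gamma_{245} + \frac{3}{10} \gamma_{246} - \frac{9}{2} \gamma_{256}
(-8 \gamma_{3}) R2 = 66 \gamma_{1} + 116 \gamma_{2} + \frac{1004}{5} \gamma_{3} + \frac{152}{15} \gamma_{4} + \frac{28}{3} \gamma_{5} + 66 \gamma_{6} - 324 \gamma_{123} + \frac{8}{5} \gamma_{134} - 24 \gamma_{135} - \frac{704}{15} \gamma_{234} - 88 \gamma_{235} - 324 \gamma_{236} + \frac{176}{45} \gamma_{345} + \frac{8}{5} \gamma_{346} - 24 \gamma_{356}
(\gamma_{4}) R2 = \frac{1}{5} \gamma_{1} - \frac{88}{15} \gamma_{2} + \frac{19}{15} \gamma_{3} - \frac{251}{10} \gamma_{4} + \frac{22}{45} \gamma_{5} + \frac{1}{5} \gamma_{6} + \frac{81}{2} \gamma_{124} - \frac{33}{4} \gamma_{134} + 3 \gamma_{145} - \frac{29}{2} \gamma_{234} + 11 \gamma_{245} + \frac{81}{2} \gamma_{246} - \frac{7}{6} \gamma_{345} - \frac{33}{4} \gamma_{346} + 3 \gamma_{456}
(\frac{2}{3} \gamma_{5}) R2 = -2 \gamma_{1} - \frac{22}{3} \gamma_{2} + \frac{7}{9} \gamma_{3} - \frac{44}{135} \gamma_{4} - \frac{251}{15} \gamma_{5} - 2 \gamma_{6} + 27 \gamma_{125} - \frac{11}{2} \gamma_{135} + \frac{2}{15} \gamma_{145} - \frac{29}{3} \gamma_{235} - \frac{176}{45} \gamma_{245} + 27 \gamma_{256} + \frac{38}{45} \gamma_{345} - \frac{11}{2} \gamma_{356} + \frac{2}{15} \gamma_{456}
(5 \gamma_{6}) R2 = -\frac{405}{2} \gamma_{2} + \frac{165}{4} \gamma_{3} - \gamma_{4} + 15 \gamma_{5} - \frac{251}{2} \gamma_{6} + \frac{405}{2} \gamma_{126} - \frac{165}{4} \gamma_{136} + \gamma_{146} - 15 \gamma_{156} - \frac{145}{2} \gamma_{236} - \frac{88}{3} \gamma_{246} - 55 \gamma_{256} + \frac{19}{3} \gamma_{346} + \frac{35}{6} \gamma_{356} - \frac{22}{9} \gamma_{456}
Summing the partial products and collecting blades:
Answer: \frac{4627}{30} \gamma_{1} - \frac{1093}{10} \gamma_{2} + \frac{99169}{360} \gamma_{3} - \frac{1043}{135} \gamma_{4} + \frac{1264}{45} \gamma_{5} - \frac{11}{20} \gamma_{6} - \frac{7667}{24} \gamma_{123} + \frac{2144}{45} \gamma_{124} + \frac{106}{3} \gamma_{125} + \frac{999}{4} \gamma_{126} - \frac{1463}{180} \gamma_{134} - \frac{1111}{36} \gamma_{135} - \frac{407}{8} \gamma_{136} + \frac{100}{27} \gamma_{145} + \frac{37}{30} \gamma_{146} - \frac{37}{2} \gamma_{156} - \frac{190}{3} \gamma_{234} - \frac{1193}{12} \gamma_{235} - \frac{3271}{8} \gamma_{236} + \frac{352}{45} \gamma_{245} + \frac{172}{15} \gamma_{246} - \frac{65}{2} \gamma_{256} + \frac{323}{90} \gamma_{345} - \frac{19}{60} \gamma_{346} - \frac{71}{3} \gamma_{356} + \frac{31}{45} \gamma_{456}


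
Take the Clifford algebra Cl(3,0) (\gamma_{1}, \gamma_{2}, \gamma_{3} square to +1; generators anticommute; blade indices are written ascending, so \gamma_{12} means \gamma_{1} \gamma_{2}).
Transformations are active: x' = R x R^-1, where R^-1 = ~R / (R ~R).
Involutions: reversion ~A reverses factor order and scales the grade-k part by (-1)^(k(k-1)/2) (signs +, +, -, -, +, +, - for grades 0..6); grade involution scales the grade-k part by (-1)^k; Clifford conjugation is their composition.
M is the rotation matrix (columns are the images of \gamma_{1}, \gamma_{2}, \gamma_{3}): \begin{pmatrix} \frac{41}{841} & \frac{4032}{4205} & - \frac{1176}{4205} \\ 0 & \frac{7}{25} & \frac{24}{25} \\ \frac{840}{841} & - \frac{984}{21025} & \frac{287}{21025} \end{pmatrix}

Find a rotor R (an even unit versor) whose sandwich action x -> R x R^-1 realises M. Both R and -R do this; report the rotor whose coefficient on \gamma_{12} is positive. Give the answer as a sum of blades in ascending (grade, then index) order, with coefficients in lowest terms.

Method: write R = a + b12*\gamma_{12} + b13*\gamma_{13} + b23*\gamma_{23} with a^2 + b12^2 + b13^2 + b23^2 = 1 (so R^-1 = ~R). Expanding the columns R e_j ~R gives tr M = 4a^2 - 1 and, from the antisymmetric part, M21 - M12 = -4a*b12, M13 - M31 = 4a*b13, M32 - M23 = -4a*b23.
Here tr M = \frac{7199}{21025}, so a^2 = (1 + tr M)/4 = \frac{7056}{21025} and a = ±\frac{84}{145}. Taking a = \frac{84}{145}: M21 - M12 = -\frac{4032}{4205}, M13 - M31 = -\frac{5376}{4205}, M32 - M23 = -\frac{21168}{21025}, giving b12 = \frac{12}{29}, b13 = -\frac{16}{29}, b23 = \frac{63}{145}, i.e. R = \frac{84}{145} + \frac{12}{29} \gamma_{12} - \frac{16}{29} \gamma_{13} + \frac{63}{145} \gamma_{23}.
Its \gamma_{12} coefficient is already positive.
Answer: \frac{84}{145} + \frac{12}{29} \gamma_{12} - \frac{16}{29} \gamma_{13} + \frac{63}{145} \gamma_{23}. Note: both R and -R realise this M (trace \frac{7199}{21025}); the covering map identifies them, and the \gamma_{12}-coefficient sign is the tie-breaker.


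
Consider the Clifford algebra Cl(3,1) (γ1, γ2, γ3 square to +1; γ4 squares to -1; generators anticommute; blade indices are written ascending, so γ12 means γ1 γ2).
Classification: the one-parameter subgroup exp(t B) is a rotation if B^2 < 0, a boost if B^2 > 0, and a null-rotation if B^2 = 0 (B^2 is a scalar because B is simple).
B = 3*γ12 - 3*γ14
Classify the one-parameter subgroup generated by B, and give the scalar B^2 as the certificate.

B^2 term by term: the squares give (3)^2*(γ12)^2 + (-3)^2*(γ14)^2 = 9*(-1) + 9*(+1) = 0 (each basis 2-blade squares to minus the product of its generators' squares); cross terms between blades sharing an index anticommute and cancel. So B^2 = 0.
Answer: null-rotation, certificate B^2 = 0. The scalar 0 is the complete invariant here: its sign names the subgroup type.


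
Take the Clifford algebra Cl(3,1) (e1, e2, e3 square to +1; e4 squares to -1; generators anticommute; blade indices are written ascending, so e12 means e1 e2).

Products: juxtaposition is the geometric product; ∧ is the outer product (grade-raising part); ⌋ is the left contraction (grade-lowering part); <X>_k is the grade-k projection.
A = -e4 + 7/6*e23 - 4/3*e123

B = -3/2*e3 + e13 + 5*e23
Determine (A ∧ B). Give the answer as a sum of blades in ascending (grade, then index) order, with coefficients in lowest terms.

step 1: -3/2*e34 - e134 - 5*e234
Answer: -3/2*e34 - e134 - 5*e234


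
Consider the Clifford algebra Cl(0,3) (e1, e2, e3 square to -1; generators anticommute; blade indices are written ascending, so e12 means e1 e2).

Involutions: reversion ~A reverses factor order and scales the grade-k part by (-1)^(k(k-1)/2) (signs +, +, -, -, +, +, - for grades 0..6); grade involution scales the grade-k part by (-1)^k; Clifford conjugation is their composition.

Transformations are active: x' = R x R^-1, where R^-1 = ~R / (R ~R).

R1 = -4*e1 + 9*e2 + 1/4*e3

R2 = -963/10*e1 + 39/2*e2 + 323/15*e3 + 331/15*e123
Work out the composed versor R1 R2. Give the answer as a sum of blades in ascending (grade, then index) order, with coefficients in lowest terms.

Distribute over the terms of R1 (each basis-blade product reordered to ascending indices, repeated generators contracted through their squares):
(-4*e1) R2 = -1926/5 - 78*e12 - 1292/15*e13 + 1324/15*e23
(9*e2) R2 = -351/2 + 8667/10*e12 + 993/5*e13 + 969/5*e23
(1/4*e3) R2 = -323/60 - 331/60*e12 + 963/40*e13 - 39/8*e23
Summing the partial products and collecting blades:
Answer: -6793/12 + 46991/60*e12 + 3277/24*e13 + 33263/120*e23


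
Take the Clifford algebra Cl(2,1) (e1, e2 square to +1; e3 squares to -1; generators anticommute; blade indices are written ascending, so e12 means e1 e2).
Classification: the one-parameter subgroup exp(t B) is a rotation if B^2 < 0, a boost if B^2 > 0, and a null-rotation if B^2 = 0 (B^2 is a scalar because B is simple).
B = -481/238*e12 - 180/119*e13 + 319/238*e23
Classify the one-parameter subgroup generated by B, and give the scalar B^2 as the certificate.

B^2 term by term: the squares give (-481/238)^2*(e12)^2 + (-180/119)^2*(e13)^2 + (319/238)^2*(e23)^2 = 231361/56644*(-1) + 32400/14161*(+1) + 101761/56644*(+1) = 0 (each basis 2-blade squares to minus the product of its generators' squares); cross terms between blades sharing an index anticommute and cancel. So B^2 = 0.
Answer: null-rotation, certificate B^2 = 0. Key observation: B^2 = 0 is a conjugation invariant, so its sign decides the class regardless of the surface form of B.


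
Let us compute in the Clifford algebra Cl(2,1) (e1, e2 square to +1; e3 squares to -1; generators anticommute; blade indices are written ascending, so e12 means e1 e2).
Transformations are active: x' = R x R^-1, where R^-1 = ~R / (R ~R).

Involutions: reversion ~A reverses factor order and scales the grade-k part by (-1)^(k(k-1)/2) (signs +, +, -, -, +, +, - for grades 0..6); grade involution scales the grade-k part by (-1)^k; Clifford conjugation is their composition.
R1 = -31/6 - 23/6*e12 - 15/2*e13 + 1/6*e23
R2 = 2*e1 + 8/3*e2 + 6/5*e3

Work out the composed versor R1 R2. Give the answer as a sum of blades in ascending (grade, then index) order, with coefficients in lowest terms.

Distribute over the terms of R2 (each basis-blade product reordered to ascending indices, repeated generators contracted through their squares):
R1 (2*e1) = -31/3*e1 + 23/3*e2 + 15*e3 + 1/3*e123
R1 (8/3*e2) = -92/9*e1 - 124/9*e2 - 4/9*e3 + 20*e123
R1 (6/5*e3) = 9*e1 - 1/5*e2 - 31/5*e3 - 23/5*e123
Summing the partial products and collecting blades:
Answer: -104/9*e1 - 284/45*e2 + 376/45*e3 + 236/15*e123


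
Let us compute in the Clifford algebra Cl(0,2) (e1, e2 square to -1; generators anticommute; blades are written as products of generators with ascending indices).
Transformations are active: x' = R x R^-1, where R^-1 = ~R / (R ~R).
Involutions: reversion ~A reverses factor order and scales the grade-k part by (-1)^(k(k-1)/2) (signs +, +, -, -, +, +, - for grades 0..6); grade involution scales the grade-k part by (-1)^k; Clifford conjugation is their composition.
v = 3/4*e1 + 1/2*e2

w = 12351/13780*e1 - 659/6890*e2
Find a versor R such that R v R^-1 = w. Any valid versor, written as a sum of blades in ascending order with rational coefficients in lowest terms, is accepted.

R = v + w = 11343/6890*e1 + 1393/3445*e2 works: the equal norms (-13/16) guarantee its sandwich swaps v into w.
Answer: 11343/6890*e1 + 1393/3445*e2


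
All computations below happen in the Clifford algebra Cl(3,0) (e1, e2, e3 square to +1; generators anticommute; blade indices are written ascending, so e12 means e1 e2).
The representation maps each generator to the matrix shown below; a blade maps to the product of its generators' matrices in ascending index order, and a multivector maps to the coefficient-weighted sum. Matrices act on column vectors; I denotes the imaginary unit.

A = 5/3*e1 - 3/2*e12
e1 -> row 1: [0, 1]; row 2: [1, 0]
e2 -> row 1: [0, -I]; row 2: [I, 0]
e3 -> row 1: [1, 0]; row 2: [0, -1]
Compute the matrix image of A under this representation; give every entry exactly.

Bivector images (products of the table entries): rho(e12) = rho(e1)rho(e2) = row 1: [I, 0]; row 2: [0, -I].
M = (5/3)*rho(e1) + (-3/2)*rho(e12), summed entrywise:
Answer: row 1: [-3*I/2, 5/3]; row 2: [5/3, 3*I/2]


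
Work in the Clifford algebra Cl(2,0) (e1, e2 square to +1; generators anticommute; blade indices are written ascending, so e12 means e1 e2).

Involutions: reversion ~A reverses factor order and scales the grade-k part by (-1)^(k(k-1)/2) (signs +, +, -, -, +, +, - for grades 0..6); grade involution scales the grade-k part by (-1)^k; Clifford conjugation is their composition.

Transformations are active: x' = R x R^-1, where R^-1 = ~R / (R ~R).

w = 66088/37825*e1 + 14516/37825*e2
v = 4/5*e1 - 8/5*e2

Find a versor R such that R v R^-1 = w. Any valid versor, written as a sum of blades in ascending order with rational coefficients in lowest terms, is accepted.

Reasoning: v^2 = w^2 = 16/5 since conjugation preserves the quadratic form; R = v + w = 96348/37825*e1 - 46004/37825*e2 is then valid when invertible, keeping its own part and reversing (v - w)/2.
Answer: 96348/37825*e1 - 46004/37825*e2


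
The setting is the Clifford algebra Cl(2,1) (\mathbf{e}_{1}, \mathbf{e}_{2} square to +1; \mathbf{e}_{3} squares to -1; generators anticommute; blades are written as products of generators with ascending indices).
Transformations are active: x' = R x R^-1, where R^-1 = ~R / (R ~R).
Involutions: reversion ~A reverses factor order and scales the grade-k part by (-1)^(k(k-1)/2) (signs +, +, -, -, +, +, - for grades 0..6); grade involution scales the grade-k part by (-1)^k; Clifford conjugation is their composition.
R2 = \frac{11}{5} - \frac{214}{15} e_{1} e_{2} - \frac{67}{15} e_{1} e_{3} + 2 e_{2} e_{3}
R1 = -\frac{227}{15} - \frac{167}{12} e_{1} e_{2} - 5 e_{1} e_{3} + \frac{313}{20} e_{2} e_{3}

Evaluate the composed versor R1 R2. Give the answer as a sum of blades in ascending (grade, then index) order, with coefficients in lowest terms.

Distribute over the terms of R1 (each basis-blade product reordered to ascending indices, repeated generators contracted through their squares):
(-\frac{227}{15}) R2 = -\frac{2497}{75} + \frac{48578}{225} e_{1} e_{2} + \frac{15209}{225} e_{1} e_{3} - \frac{454}{15} e_{2} e_{3}
(-\frac{167}{12} e_{1} e_{2}) R2 = -\frac{17869}{90} - \frac{1837}{60} e_{1} e_{2} - \frac{167}{6} e_{1} e_{3} - \frac{11189}{180} e_{2} e_{3}
(-5 e_{1} e_{3}) R2 = \frac{67}{3} - 10 e_{1} e_{2} - 11 e_{1} e_{3} + \frac{214}{3} e_{2} e_{3}
(\frac{313}{20} e_{2} e_{3}) R2 = \frac{313}{10} + \frac{20971}{300} e_{1} e_{2} + \frac{33491}{150} e_{1} e_{3} + \frac{3443}{100} e_{2} e_{3}
Summing the partial products and collecting blades:
Answer: -\frac{40096}{225} + \frac{22067}{90} e_{1} e_{2} + \frac{56708}{225} e_{1} e_{3} + \frac{6001}{450} e_{2} e_{3}


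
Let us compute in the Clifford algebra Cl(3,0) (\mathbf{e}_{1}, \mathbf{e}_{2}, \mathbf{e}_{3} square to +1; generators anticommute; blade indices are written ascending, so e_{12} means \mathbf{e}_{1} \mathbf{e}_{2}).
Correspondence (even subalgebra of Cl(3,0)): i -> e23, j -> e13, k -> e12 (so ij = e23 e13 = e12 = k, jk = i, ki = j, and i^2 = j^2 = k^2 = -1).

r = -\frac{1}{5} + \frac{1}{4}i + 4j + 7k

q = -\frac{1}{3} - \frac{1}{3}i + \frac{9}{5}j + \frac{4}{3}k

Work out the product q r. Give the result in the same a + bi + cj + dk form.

In blades: q = -\frac{1}{3} + \frac{4}{3} e_{12} + \frac{9}{5} e_{13} - \frac{1}{3} e_{23}, r = -\frac{1}{5} + 7 e_{12} + 4 e_{13} + \frac{1}{4} e_{23}.
Distribute q over r term by term (generator squares from the signature, products reordered to ascending indices): (-\frac{1}{3})*r = \frac{1}{15} - \frac{7}{3} e_{12} - \frac{4}{3} e_{13} - \frac{1}{12} e_{23}; (\frac{4}{3} e_{12})*r = -\frac{28}{3} - \frac{4}{15} e_{12} + \frac{1}{3} e_{13} - \frac{16}{3} e_{23}; (\frac{9}{5} e_{13})*r = -\frac{36}{5} - \frac{9}{20} e_{12} - \frac{9}{25} e_{13} + \frac{63}{5} e_{23}; (-\frac{1}{3} e_{23})*r = \frac{1}{12} - \frac{4}{3} e_{12} + \frac{7}{3} e_{13} + \frac{1}{15} e_{23}.
Sum: -\frac{983}{60} - \frac{263}{60} e_{12} + \frac{73}{75} e_{13} + \frac{29}{4} e_{23}; translating back through the correspondence:
Answer: -\frac{983}{60} + \frac{29}{4}i + \frac{73}{75}j - \frac{263}{60}k


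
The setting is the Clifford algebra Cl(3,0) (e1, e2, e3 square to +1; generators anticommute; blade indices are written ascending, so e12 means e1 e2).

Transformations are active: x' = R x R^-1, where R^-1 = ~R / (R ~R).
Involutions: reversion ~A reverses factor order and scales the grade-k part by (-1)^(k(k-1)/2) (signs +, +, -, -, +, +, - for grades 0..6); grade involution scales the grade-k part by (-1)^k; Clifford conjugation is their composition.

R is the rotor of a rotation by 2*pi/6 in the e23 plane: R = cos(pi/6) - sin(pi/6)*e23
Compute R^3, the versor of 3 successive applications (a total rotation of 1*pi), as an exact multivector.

Rotor phase runs at HALF the rotation angle; powers of one rotor simply add phase, so after 3 steps in e23 the phase is 3*pi/6 = pi/2 and R^3 = cos(pi/2) - sin(pi/2)*e23.
cos(pi/2) = 0 and sin(pi/2) = 1, so R^3 = -e23. The net rotation is 1*pi; the rotor keeps the half-angle phase exactly.
Answer: -e23


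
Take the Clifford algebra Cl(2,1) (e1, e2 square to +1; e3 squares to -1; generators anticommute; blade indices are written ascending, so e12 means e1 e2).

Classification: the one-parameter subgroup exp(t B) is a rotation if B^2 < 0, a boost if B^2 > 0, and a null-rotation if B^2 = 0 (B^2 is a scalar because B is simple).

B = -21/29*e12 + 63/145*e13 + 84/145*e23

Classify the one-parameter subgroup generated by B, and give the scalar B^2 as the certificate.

B^2 term by term: the squares give (-21/29)^2*(e12)^2 + (63/145)^2*(e13)^2 + (84/145)^2*(e23)^2 = 441/841*(-1) + 3969/21025*(+1) + 7056/21025*(+1) = 0 (each basis 2-blade squares to minus the product of its generators' squares); cross terms between blades sharing an index anticommute and cancel. So B^2 = 0.
Answer: null-rotation, certificate B^2 = 0. Key observation: B^2 = 0 is a conjugation invariant, so its sign decides the class regardless of the surface form of B.


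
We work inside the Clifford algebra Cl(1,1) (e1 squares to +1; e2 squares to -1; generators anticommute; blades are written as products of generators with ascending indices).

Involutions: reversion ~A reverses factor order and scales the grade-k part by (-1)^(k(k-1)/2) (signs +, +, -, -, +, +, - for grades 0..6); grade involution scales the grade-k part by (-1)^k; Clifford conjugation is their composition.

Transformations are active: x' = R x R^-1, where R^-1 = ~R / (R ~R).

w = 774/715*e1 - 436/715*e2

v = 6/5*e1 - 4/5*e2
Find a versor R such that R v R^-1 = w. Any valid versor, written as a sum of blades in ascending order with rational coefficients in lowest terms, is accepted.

Take R = v + w = 1632/715*e1 - 1008/715*e2. Because q(v) = q(w) = 4/5, conjugation by R sends v exactly to w.
Answer: 1632/715*e1 - 1008/715*e2


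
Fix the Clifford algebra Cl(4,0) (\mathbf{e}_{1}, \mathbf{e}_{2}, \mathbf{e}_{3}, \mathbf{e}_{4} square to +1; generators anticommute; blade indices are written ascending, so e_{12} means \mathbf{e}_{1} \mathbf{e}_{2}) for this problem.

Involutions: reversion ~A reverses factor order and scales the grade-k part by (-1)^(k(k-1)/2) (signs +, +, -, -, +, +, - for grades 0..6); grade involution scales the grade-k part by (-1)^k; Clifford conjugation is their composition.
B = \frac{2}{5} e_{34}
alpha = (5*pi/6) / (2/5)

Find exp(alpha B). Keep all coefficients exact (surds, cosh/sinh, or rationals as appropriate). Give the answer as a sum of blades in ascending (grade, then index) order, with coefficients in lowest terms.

B^2 = (\frac{2}{5})^2*(e_{34})^2 = \frac{4}{25}*(-1) = -\frac{4}{25} (a basis 2-blade squares to minus the product of its generators' squares).
B^2 = -\frac{4}{25} — since the square is negative, the closed form is circular: l = \frac{2}{5}, alpha*l = \frac{5 \pi}{6}, so exp(alpha B) = cos(\frac{5 \pi}{6}) + (sin(\frac{5 \pi}{6})/(\frac{2}{5}))*B = - \frac{\sqrt{3}}{2} + (\frac{5}{4})*B.
Answer: - \frac{\sqrt{3}}{2} + \frac{1}{2} e_{34}


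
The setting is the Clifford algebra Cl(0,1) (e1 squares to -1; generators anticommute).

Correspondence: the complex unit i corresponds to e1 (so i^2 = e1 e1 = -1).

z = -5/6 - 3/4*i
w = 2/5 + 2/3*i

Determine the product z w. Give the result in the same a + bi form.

In blades: z = -5/6 - 3/4*e1, w = 2/5 + 2/3*e1.
Distribute z over w term by term (generator squares from the signature, products reordered to ascending indices): (-5/6)*w = -1/3 - 5/9*e1; (-3/4*e1)*w = 1/2 - 3/10*e1.
Sum: 1/6 - 77/90*e1; translating back through the correspondence:
Answer: 1/6 - 77/90*i


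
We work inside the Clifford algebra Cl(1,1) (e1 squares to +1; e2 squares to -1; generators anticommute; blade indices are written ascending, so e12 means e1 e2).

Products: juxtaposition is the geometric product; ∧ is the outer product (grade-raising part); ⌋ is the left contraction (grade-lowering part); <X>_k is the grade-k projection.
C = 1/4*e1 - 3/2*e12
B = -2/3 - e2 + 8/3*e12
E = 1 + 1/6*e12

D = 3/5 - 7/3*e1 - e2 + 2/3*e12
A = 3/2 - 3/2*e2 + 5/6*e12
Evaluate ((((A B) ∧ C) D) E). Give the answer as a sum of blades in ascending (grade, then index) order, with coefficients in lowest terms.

step 1: -5/18 - 19/6*e1 - 1/2*e2 + 31/9*e12
step 2: -5/72*e1 + 13/24*e12
step 3: 113/216 + 1/2*e1 + 263/216*e2 + 71/180*e12
step 4: 53/90 + 911/1296*e1 + 281/216*e2 + 3121/6480*e12
Answer: 53/90 + 911/1296*e1 + 281/216*e2 + 3121/6480*e12


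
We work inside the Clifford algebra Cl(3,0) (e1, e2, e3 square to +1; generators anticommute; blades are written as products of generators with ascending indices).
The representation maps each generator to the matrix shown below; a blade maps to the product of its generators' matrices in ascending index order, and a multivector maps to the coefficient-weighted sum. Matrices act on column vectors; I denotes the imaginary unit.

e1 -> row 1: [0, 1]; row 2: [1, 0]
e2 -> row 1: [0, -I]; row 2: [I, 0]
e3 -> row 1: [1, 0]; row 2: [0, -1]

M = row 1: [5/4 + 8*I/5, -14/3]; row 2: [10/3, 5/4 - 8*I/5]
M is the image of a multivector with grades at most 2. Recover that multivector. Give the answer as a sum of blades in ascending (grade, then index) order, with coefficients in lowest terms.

Method: 1, rho(e1), rho(e2), rho(e3) form a trace-orthogonal basis of the 2x2 complex matrices (tr(X Y) = 2 if X = Y, else 0), so M = m0*1 + m1*rho(e1) + m2*rho(e2) + m3*rho(e3) with m0 = tr(M)/2 = 5/4, m1 = tr(M rho(e1))/2 = -2/3, m2 = tr(M rho(e2))/2 = -4*I, m3 = tr(M rho(e3))/2 = 8*I/5.
Multiplying table entries, the bivector images are rho(e1 e2) = I*rho(e3), rho(e1 e3) = -I*rho(e2), rho(e2 e3) = I*rho(e1); with real blade coefficients the real parts of m0..m3 are the coefficients of 1, e1, e2, e3 and the imaginary parts give the bivectors (e2 e3: Im m1, e1 e3: -Im m2, e1 e2: Im m3).
Answer: 5/4 - 2/3*e1 + 8/5*e1 e2 + 4*e1 e3


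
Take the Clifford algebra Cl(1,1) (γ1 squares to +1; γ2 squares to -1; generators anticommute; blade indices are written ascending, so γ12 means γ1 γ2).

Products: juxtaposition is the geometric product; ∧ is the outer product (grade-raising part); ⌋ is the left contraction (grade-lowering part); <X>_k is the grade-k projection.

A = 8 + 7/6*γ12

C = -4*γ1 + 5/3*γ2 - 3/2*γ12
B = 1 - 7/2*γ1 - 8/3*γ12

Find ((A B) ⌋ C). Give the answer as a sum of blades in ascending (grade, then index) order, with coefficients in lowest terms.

step 1: 44/9 - 28*γ1 + 49/12*γ2 - 121/6*γ12
step 2: 1219/9 - 1849/72*γ1 + 1354/27*γ2 - 22/3*γ12
Answer: 1219/9 - 1849/72*γ1 + 1354/27*γ2 - 22/3*γ12


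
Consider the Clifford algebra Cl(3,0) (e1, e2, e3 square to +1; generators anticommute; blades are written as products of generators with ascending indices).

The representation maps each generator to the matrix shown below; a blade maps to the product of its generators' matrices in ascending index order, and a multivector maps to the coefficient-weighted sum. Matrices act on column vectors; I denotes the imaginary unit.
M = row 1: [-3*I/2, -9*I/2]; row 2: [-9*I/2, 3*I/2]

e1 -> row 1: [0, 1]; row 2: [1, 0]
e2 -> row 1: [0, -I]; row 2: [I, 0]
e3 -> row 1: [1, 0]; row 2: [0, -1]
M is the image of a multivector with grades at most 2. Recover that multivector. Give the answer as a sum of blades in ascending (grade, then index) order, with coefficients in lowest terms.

Method: 1, rho(e1), rho(e2), rho(e3) form a trace-orthogonal basis of the 2x2 complex matrices (tr(X Y) = 2 if X = Y, else 0), so M = m0*1 + m1*rho(e1) + m2*rho(e2) + m3*rho(e3) with m0 = tr(M)/2 = 0, m1 = tr(M rho(e1))/2 = -9*I/2, m2 = tr(M rho(e2))/2 = 0, m3 = tr(M rho(e3))/2 = -3*I/2.
Multiplying table entries, the bivector images are rho(e1 e2) = I*rho(e3), rho(e1 e3) = -I*rho(e2), rho(e2 e3) = I*rho(e1); with real blade coefficients the real parts of m0..m3 are the coefficients of 1, e1, e2, e3 and the imaginary parts give the bivectors (e2 e3: Im m1, e1 e3: -Im m2, e1 e2: Im m3).
Answer: -3/2*e1 e2 - 9/2*e2 e3


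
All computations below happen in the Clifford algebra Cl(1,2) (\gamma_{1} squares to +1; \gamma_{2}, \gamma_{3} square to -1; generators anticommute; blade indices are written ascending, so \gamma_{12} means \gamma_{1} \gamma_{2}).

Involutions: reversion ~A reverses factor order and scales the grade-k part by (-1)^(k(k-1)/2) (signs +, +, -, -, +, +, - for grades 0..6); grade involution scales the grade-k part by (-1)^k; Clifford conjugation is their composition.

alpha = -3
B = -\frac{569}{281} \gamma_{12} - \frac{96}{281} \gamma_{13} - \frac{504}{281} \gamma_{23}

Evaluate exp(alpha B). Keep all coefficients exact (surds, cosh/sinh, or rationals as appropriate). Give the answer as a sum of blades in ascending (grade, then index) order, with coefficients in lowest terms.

B^2 term by term: the squares give (-\frac{569}{281})^2*(\gamma_{12})^2 + (-\frac{96}{281})^2*(\gamma_{13})^2 + (-\frac{504}{281})^2*(\gamma_{23})^2 = \frac{323761}{78961}*(+1) + \frac{9216}{78961}*(+1) + \frac{254016}{78961}*(-1) = 1 (each basis 2-blade squares to minus the product of its generators' squares); cross terms between blades sharing an index anticommute and cancel. So B^2 = 1.
B^2 = 1 — B^2 > 0, so the exponential closes hyperbolically: l = 1, alpha*l = -3, so exp(alpha B) = cosh(-3) + (sinh(-3)/1)*B = \cosh{\left(3 \right)} + (- \sinh{\left(3 \right)})*B.
Answer: \cosh{\left(3 \right)} + \frac{569 \sinh{\left(3 \right)}}{281} \gamma_{12} + \frac{96 \sinh{\left(3 \right)}}{281} \gamma_{13} + \frac{504 \sinh{\left(3 \right)}}{281} \gamma_{23}


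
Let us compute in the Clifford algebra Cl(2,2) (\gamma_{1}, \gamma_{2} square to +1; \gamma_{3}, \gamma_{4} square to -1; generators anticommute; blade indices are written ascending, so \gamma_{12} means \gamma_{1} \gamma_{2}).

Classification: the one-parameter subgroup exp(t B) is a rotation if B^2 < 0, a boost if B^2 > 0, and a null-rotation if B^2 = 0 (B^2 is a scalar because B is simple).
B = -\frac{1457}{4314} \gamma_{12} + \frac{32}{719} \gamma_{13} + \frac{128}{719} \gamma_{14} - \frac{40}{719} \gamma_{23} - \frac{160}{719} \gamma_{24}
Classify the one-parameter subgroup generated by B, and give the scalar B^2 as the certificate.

B^2 term by term: the squares give (-\frac{1457}{4314})^2*(\gamma_{12})^2 + (\frac{32}{719})^2*(\gamma_{13})^2 + (\frac{128}{719})^2*(\gamma_{14})^2 + (-\frac{40}{719})^2*(\gamma_{23})^2 + (-\frac{160}{719})^2*(\gamma_{24})^2 = \frac{2122849}{18610596}*(-1) + \frac{1024}{516961}*(+1) + \frac{16384}{516961}*(+1) + \frac{1600}{516961}*(+1) + \frac{25600}{516961}*(+1) = -\frac{1}{36} (each basis 2-blade squares to minus the product of its generators' squares); cross terms between blades sharing an index anticommute and cancel; the commuting (index-disjoint) pairs give grade-4 terms 2*c*c'*(blade product), which cancel blade by blade — \gamma_{1234}: \frac{10240}{516961} - \frac{10240}{516961} = 0 — confirming B is simple. So B^2 = -\frac{1}{36}.
Answer: rotation, certificate B^2 = -\frac{1}{36}. Certificate logic: -\frac{1}{36} is a conjugation-invariant scalar, so its sign fixes rotation versus boost versus null-rotation outright.


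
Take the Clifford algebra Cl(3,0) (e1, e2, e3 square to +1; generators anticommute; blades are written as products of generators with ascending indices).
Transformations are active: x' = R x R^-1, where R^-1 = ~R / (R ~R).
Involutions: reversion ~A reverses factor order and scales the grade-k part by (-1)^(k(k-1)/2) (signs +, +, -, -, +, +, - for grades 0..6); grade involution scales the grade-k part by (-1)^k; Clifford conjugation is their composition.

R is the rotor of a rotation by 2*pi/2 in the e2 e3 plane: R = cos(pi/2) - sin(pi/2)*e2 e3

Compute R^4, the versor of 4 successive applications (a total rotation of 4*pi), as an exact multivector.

Rotor phase runs at HALF the rotation angle; powers of one rotor simply add phase, so after 4 steps in e2 e3 the phase is 4*pi/2 = 2*pi and R^4 = cos(2*pi) - sin(2*pi)*e2 e3.
cos(2*pi) = 1 and sin(2*pi) = 0, so R^4 = 1. The total rotation 4*pi is 2 full turns, so every vector returns to itself, yet the rotor is +1, back on the identity sheet (an even number of 2*pi turns).
Answer: 1


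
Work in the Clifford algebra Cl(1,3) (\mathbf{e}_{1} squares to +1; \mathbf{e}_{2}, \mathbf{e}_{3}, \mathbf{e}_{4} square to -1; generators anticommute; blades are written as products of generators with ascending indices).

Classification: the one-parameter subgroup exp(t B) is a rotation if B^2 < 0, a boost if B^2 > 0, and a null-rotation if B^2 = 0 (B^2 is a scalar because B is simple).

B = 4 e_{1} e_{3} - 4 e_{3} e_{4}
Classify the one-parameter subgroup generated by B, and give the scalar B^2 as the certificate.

B^2 term by term: the squares give (4)^2*(e_{1} e_{3})^2 + (-4)^2*(e_{3} e_{4})^2 = 16*(+1) + 16*(-1) = 0 (each basis 2-blade squares to minus the product of its generators' squares); cross terms between blades sharing an index anticommute and cancel. So B^2 = 0.
Answer: null-rotation, certificate B^2 = 0. Check the certificate: B^2 = 0, and that sign is decisive whatever form B takes.


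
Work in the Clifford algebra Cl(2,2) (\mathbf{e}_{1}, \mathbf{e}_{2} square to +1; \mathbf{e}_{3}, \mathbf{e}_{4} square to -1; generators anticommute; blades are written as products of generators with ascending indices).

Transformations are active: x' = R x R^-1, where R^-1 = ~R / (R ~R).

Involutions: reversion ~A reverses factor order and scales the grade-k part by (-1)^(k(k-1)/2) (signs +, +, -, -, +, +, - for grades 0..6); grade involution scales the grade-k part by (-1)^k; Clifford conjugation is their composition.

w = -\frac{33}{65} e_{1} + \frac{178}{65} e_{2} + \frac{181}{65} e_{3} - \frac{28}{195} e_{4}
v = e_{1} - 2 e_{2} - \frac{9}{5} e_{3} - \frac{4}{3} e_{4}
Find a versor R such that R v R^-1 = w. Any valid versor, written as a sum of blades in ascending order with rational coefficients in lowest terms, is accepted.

Here q(v) = q(w) = -\frac{4}{225}; the classical choice R = v + w = \frac{32}{65} e_{1} + \frac{48}{65} e_{2} + \frac{64}{65} e_{3} - \frac{96}{65} e_{4} then realises v -> w under the sandwich.
Answer: \frac{32}{65} e_{1} + \frac{48}{65} e_{2} + \frac{64}{65} e_{3} - \frac{96}{65} e_{4}


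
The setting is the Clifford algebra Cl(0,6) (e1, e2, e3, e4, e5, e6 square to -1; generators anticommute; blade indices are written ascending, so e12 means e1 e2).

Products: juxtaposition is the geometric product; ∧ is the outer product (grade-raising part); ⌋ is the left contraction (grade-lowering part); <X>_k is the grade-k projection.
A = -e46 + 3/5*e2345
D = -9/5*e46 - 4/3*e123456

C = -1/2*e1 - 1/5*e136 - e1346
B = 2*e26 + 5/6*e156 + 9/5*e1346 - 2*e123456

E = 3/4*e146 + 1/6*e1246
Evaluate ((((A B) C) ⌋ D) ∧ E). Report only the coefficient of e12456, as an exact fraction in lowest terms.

step 1: 9/5*e13 - 6/5*e16 + 2*e24 - 5/6*e145 + 2*e1235 - 27/25*e1256 + 6/5*e3456 - 1/2*e12346
step 2: -1/2*e2 - 33/50*e3 + 24/25*e6 - 6/5*e15 - 1/10*e24 - 6/5*e34 - 5/12*e45 + 9/5*e46 - e124 + 6/25*e145 - 152/125*e235 + 7/50*e256 - 5/6*e356 - 2*e1236 - 27/25*e2345 - 1/4*e2346 + 2*e2456 - 1/6*e3456 + 2/5*e12346 - 3/5*e13456
step 3: 81/25 - 4/5*e2 - 216/125*e4 - 8/15*e5 + 2/9*e12 + 8/3*e13 - 1/3*e15 + 36/25*e16 + 8/3*e45 + 10/9*e124 + 14/75*e134 + 608/375*e146 - 8/25*e236 - 4/3*e356 - 12/5*e1235 - 5/9*e1236 - 8/5*e1256 + 2/15*e1356 + 8/5*e2346 - 32/25*e12345 - 22/25*e12456 + 2/3*e13456
step 4: 243/100*e146 + 57/50*e1246 - 2/5*e1456 + 4/45*e12456
Answer: 4/45
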